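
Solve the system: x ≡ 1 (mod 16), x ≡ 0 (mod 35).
385

Using Chinese Remainder Theorem:
M = 16 × 35 = 560
M1 = 35, M2 = 16
y1 = 35^(-1) mod 16 = 11
y2 = 16^(-1) mod 35 = 11
x = (1×35×11 + 0×16×11) mod 560 = 385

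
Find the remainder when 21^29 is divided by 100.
81

Repeated squaring. Binary of 29 = 11101.
21^1 ≡ 21 (mod 100); 21^2 ≡ 41 (mod 100); 21^4 ≡ 81 (mod 100); 21^8 ≡ 61 (mod 100); 21^16 ≡ 21 (mod 100)
21^29 = 21^1 × 21^4 × 21^8 × 21^16 ≡ 81 (mod 100)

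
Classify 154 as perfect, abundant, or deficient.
deficient

Proper divisors of 154: sum = 1 + 2 + 7 + 11 + 14 + 22 + 77 = 134
Since 134 < 154, 154 is deficient.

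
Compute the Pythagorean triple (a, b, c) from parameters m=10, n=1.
(99, 20, 101)

Euclid's formula: a = m² - n², b = 2mn, c = m² + n²
m = 10, n = 1
a = 10² - 1² = 100 - 1 = 99
b = 2 × 10 × 1 = 20
c = 10² + 1² = 100 + 1 = 101
Verification: 99² + 20² = 9801 + 400 = 10201 = 101² ✓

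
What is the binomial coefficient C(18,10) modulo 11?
0

Using Lucas' theorem:
Write n=18 and k=10 in base 11:
n in base 11: [1, 7]
k in base 11: [0, 10]
C(18,10) mod 11 = ∏ C(n_i, k_i) mod 11
Digit binomials (mod 11): C(1,0) = 1; C(7,10) = 0 (k_i > n_i)
Product: 1 × 0 = 0 ≡ 0 (mod 11)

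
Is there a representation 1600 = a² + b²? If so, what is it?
0² + 40² (a=0, b=40)

Factorization: 1600 = 2^6 × 5^2
By Fermat: n is sum of two squares iff every prime p ≡ 3 (mod 4) appears to even power.
All primes ≡ 3 (mod 4) appear to even power.
Search a = 0, 1, 2, … for 1600 - a² a perfect square: first hit at a = 0: 1600 - 0 = 1600 = 40².
1600 = 0² + 40² = 0 + 1600 ✓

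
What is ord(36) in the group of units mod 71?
35

71 is prime, so ord(36) divides φ(71) = 70.
Divisors of 70: 1, 2, 5, 7, 10, 14, 35, 70.
Repeated squaring: 36^1 ≡ 36, 36^2 ≡ 18, 36^4 ≡ 40, 36^8 ≡ 38, 36^16 ≡ 24, 36^32 ≡ 8, 36^64 ≡ 64 (mod 71).
Test 36^d mod 71 for each divisor d in increasing order:
36^1 ≡ 36
36^2 ≡ 18
36^5 = 36^4·36^1 ≡ 20
36^7 = 36^4·36^2·36^1 ≡ 5
36^10 = 36^8·36^2 ≡ 45
36^14 = 36^8·36^4·36^2 ≡ 25
36^35 = 36^32·36^2·36^1 ≡ 1  ← first divisor giving 1
The order is 35.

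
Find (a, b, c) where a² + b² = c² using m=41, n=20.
(1281, 1640, 2081)

Euclid's formula: a = m² - n², b = 2mn, c = m² + n²
m = 41, n = 20
a = 41² - 20² = 1681 - 400 = 1281
b = 2 × 41 × 20 = 1640
c = 41² + 20² = 1681 + 400 = 2081
Verification: 1281² + 1640² = 1640961 + 2689600 = 4330561 = 2081² ✓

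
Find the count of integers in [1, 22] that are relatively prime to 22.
10

22 = 2 × 11
φ(n) = n × ∏(1 - 1/p) for each prime p dividing n
φ(22) = 22 × (1 - 1/2) × (1 - 1/11) = 10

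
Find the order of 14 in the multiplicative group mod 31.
15

31 is prime, so ord(14) divides φ(31) = 30.
Divisors of 30: 1, 2, 3, 5, 6, 10, 15, 30.
Repeated squaring: 14^1 ≡ 14, 14^2 ≡ 10, 14^4 ≡ 7, 14^8 ≡ 18, 14^16 ≡ 14 (mod 31).
Test 14^d mod 31 for each divisor d in increasing order:
14^1 ≡ 14
14^2 ≡ 10
14^3 = 14^2·14^1 ≡ 16
14^5 = 14^4·14^1 ≡ 5
14^6 = 14^4·14^2 ≡ 8
14^10 = 14^8·14^2 ≡ 25
14^15 = 14^8·14^4·14^2·14^1 ≡ 1  ← first divisor giving 1
The order is 15.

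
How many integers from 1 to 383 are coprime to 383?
382

383 = 383
φ(n) = n × ∏(1 - 1/p) for each prime p dividing n
φ(383) = 383 × (1 - 1/383) = 382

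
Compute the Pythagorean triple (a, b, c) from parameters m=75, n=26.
(4949, 3900, 6301)

Euclid's formula: a = m² - n², b = 2mn, c = m² + n²
m = 75, n = 26
a = 75² - 26² = 5625 - 676 = 4949
b = 2 × 75 × 26 = 3900
c = 75² + 26² = 5625 + 676 = 6301
Verification: 4949² + 3900² = 24492601 + 15210000 = 39702601 = 6301² ✓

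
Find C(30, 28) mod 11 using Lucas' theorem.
6

Using Lucas' theorem:
Write n=30 and k=28 in base 11:
n in base 11: [2, 8]
k in base 11: [2, 6]
C(30,28) mod 11 = ∏ C(n_i, k_i) mod 11
Digit binomials (mod 11): C(2,2) = 1; C(8,6) = 28 ≡ 6
Product: 1 × 6 = 6 ≡ 6 (mod 11)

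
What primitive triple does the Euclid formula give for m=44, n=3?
(1927, 264, 1945)

Euclid's formula: a = m² - n², b = 2mn, c = m² + n²
m = 44, n = 3
a = 44² - 3² = 1936 - 9 = 1927
b = 2 × 44 × 3 = 264
c = 44² + 3² = 1936 + 9 = 1945
Verification: 1927² + 264² = 3713329 + 69696 = 3783025 = 1945² ✓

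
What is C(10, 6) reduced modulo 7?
0

Using Lucas' theorem:
Write n=10 and k=6 in base 7:
n in base 7: [1, 3]
k in base 7: [0, 6]
C(10,6) mod 7 = ∏ C(n_i, k_i) mod 7
Digit binomials (mod 7): C(1,0) = 1; C(3,6) = 0 (k_i > n_i)
Product: 1 × 0 = 0 ≡ 0 (mod 7)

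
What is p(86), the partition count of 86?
34262962

p(n) counts ways to write n as a sum of positive integers (order ignored).
Euler's pentagonal recurrence: p(k) = p(k-1) + p(k-2) - p(k-5) - p(k-7) + p(k-12) + p(k-15) - ... (offsets j(3j∓1)/2, signs ++--, p(0)=1, p(<0)=0).
DP table for k = 0..85: p(0)=1, p(1)=1, p(2)=2, p(3)=3, p(4)=5, p(5)=7, p(6)=11, p(7)=15, p(8)=22, p(9)=30, p(10)=42, p(11)=56, p(12)=77, p(13)=101, p(14)=135, p(15)=176, p(16)=231, p(17)=297, p(18)=385, p(19)=490, p(20)=627, p(21)=792, p(22)=1002, p(23)=1255, p(24)=1575, p(25)=1958, p(26)=2436, p(27)=3010, p(28)=3718, p(29)=4565, p(30)=5604, p(31)=6842, p(32)=8349, p(33)=10143, p(34)=12310, p(35)=14883, p(36)=17977, p(37)=21637, p(38)=26015, p(39)=31185, p(40)=37338, p(41)=44583, p(42)=53174, p(43)=63261, p(44)=75175, p(45)=89134, p(46)=105558, p(47)=124754, p(48)=147273, p(49)=173525, p(50)=204226, p(51)=239943, p(52)=281589, p(53)=329931, p(54)=386155, p(55)=451276, p(56)=526823, p(57)=614154, p(58)=715220, p(59)=831820, p(60)=966467, p(61)=1121505, p(62)=1300156, p(63)=1505499, p(64)=1741630, p(65)=2012558, p(66)=2323520, p(67)=2679689, p(68)=3087735, p(69)=3554345, p(70)=4087968, p(71)=4697205, p(72)=5392783, p(73)=6185689, p(74)=7089500, p(75)=8118264, p(76)=9289091, p(77)=10619863, p(78)=12132164, p(79)=13848650, p(80)=15796476, p(81)=18004327, p(82)=20506255, p(83)=23338469, p(84)=26543660, p(85)=30167357.
Final step: p(86) = p(85) + p(84) - p(81) - p(79) + p(74) + p(71) - p(64) - p(60) + p(51) + p(46) - p(35) - p(29) + p(16) + p(9)
= 30167357 + 26543660 - 18004327 - 13848650 + 7089500 + 4697205 - 1741630 - 966467 + 239943 + 105558 - 14883 - 4565 + 231 + 30
= 34262962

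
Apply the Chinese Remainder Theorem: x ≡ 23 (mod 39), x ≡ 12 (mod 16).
140

Using Chinese Remainder Theorem:
M = 39 × 16 = 624
M1 = 16, M2 = 39
y1 = 16^(-1) mod 39 = 22
y2 = 39^(-1) mod 16 = 7
x = (23×16×22 + 12×39×7) mod 624 = 140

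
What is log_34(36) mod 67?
52

Baby-step giant-step with step n = ⌈√67⌉ = 9.
Baby steps 34^j mod 67 (j:value) for j=0..8: 0:1, 1:34, 2:17, 3:42, 4:21, 5:44, 6:22, 7:11, 8:39.
Giant-step multiplier: 34^(-9) ≡ 34^(66-9) = 34^57 ≡ 43 (mod 67).
Giant steps γ_i = 36·43^i mod 67: γ_0=36, γ_1=7, γ_2=33, γ_3=12, γ_4=47, γ_5=11 (in table at j=7).
x = i·n + j = 5·9 + 7 = 52.
Check: 34^52 ≡ 36 (mod 67).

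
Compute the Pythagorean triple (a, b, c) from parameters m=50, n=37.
(1131, 3700, 3869)

Euclid's formula: a = m² - n², b = 2mn, c = m² + n²
m = 50, n = 37
a = 50² - 37² = 2500 - 1369 = 1131
b = 2 × 50 × 37 = 3700
c = 50² + 37² = 2500 + 1369 = 3869
Verification: 1131² + 3700² = 1279161 + 13690000 = 14969161 = 3869² ✓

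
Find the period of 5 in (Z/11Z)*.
5

11 is prime, so ord(5) divides φ(11) = 10.
Divisors of 10: 1, 2, 5, 10.
Repeated squaring: 5^1 ≡ 5, 5^2 ≡ 3, 5^4 ≡ 9, 5^8 ≡ 4 (mod 11).
Test 5^d mod 11 for each divisor d in increasing order:
5^1 ≡ 5
5^2 ≡ 3
5^5 = 5^4·5^1 ≡ 1  ← first divisor giving 1
The order is 5.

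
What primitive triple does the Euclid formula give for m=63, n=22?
(3485, 2772, 4453)

Euclid's formula: a = m² - n², b = 2mn, c = m² + n²
m = 63, n = 22
a = 63² - 22² = 3969 - 484 = 3485
b = 2 × 63 × 22 = 2772
c = 63² + 22² = 3969 + 484 = 4453
Verification: 3485² + 2772² = 12145225 + 7683984 = 19829209 = 4453² ✓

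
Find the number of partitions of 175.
435157697830

p(n) counts ways to write n as a sum of positive integers (order ignored).
Euler's pentagonal recurrence: p(k) = p(k-1) + p(k-2) - p(k-5) - p(k-7) + p(k-12) + p(k-15) - ... (offsets j(3j∓1)/2, signs ++--, p(0)=1, p(<0)=0).
DP table for k = 0..174: p(0)=1, p(1)=1, p(2)=2, p(3)=3, p(4)=5, p(5)=7, p(6)=11, p(7)=15, p(8)=22, p(9)=30, p(10)=42, p(11)=56, p(12)=77, p(13)=101, p(14)=135, p(15)=176, p(16)=231, p(17)=297, p(18)=385, p(19)=490, p(20)=627, p(21)=792, p(22)=1002, p(23)=1255, p(24)=1575, p(25)=1958, p(26)=2436, p(27)=3010, p(28)=3718, p(29)=4565, p(30)=5604, p(31)=6842, p(32)=8349, p(33)=10143, p(34)=12310, p(35)=14883, p(36)=17977, p(37)=21637, p(38)=26015, p(39)=31185, p(40)=37338, p(41)=44583, p(42)=53174, p(43)=63261, p(44)=75175, p(45)=89134, p(46)=105558, p(47)=124754, p(48)=147273, p(49)=173525, p(50)=204226, p(51)=239943, p(52)=281589, p(53)=329931, p(54)=386155, p(55)=451276, p(56)=526823, p(57)=614154, p(58)=715220, p(59)=831820, p(60)=966467, p(61)=1121505, p(62)=1300156, p(63)=1505499, p(64)=1741630, p(65)=2012558, p(66)=2323520, p(67)=2679689, p(68)=3087735, p(69)=3554345, p(70)=4087968, p(71)=4697205, p(72)=5392783, p(73)=6185689, p(74)=7089500, p(75)=8118264, p(76)=9289091, p(77)=10619863, p(78)=12132164, p(79)=13848650, p(80)=15796476, p(81)=18004327, p(82)=20506255, p(83)=23338469, p(84)=26543660, p(85)=30167357, p(86)=34262962, p(87)=38887673, p(88)=44108109, p(89)=49995925, p(90)=56634173, p(91)=64112359, p(92)=72533807, p(93)=82010177, p(94)=92669720, p(95)=104651419, p(96)=118114304, p(97)=133230930, p(98)=150198136, p(99)=169229875, p(100)=190569292, p(101)=214481126, p(102)=241265379, p(103)=271248950, p(104)=304801365, p(105)=342325709, p(106)=384276336, p(107)=431149389, p(108)=483502844, p(109)=541946240, p(110)=607163746, p(111)=679903203, p(112)=761002156, p(113)=851376628, p(114)=952050665, p(115)=1064144451, p(116)=1188908248, p(117)=1327710076, p(118)=1482074143, p(119)=1653668665, p(120)=1844349560, p(121)=2056148051, p(122)=2291320912, p(123)=2552338241, p(124)=2841940500, p(125)=3163127352, p(126)=3519222692, p(127)=3913864295, p(128)=4351078600, p(129)=4835271870, p(130)=5371315400, p(131)=5964539504, p(132)=6620830889, p(133)=7346629512, p(134)=8149040695, p(135)=9035836076, p(136)=10015581680, p(137)=11097645016, p(138)=12292341831, p(139)=13610949895, p(140)=15065878135, p(141)=16670689208, p(142)=18440293320, p(143)=20390982757, p(144)=22540654445, p(145)=24908858009, p(146)=27517052599, p(147)=30388671978, p(148)=33549419497, p(149)=37027355200, p(150)=40853235313, p(151)=45060624582, p(152)=49686288421, p(153)=54770336324, p(154)=60356673280, p(155)=66493182097, p(156)=73232243759, p(157)=80630964769, p(158)=88751778802, p(159)=97662728555, p(160)=107438159466, p(161)=118159068427, p(162)=129913904637, p(163)=142798995930, p(164)=156919475295, p(165)=172389800255, p(166)=189334822579, p(167)=207890420102, p(168)=228204732751, p(169)=250438925115, p(170)=274768617130, p(171)=301384802048, p(172)=330495499613, p(173)=362326859895, p(174)=397125074750.
Final step: p(175) = p(174) + p(173) - p(170) - p(168) + p(163) + p(160) - p(153) - p(149) + p(140) + p(135) - p(124) - p(118) + p(105) + p(98) - p(83) - p(75) + p(58) + p(49) - p(30) - p(20)
= 397125074750 + 362326859895 - 274768617130 - 228204732751 + 142798995930 + 107438159466 - 54770336324 - 37027355200 + 15065878135 + 9035836076 - 2841940500 - 1482074143 + 342325709 + 150198136 - 23338469 - 8118264 + 715220 + 173525 - 5604 - 627
= 435157697830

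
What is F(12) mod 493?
144

Matrix identity: Q^n = [[F_(n+1), F_n], [F_n, F_(n-1)]] with Q = [[1,1],[1,0]].
n = 12 = 1100₂. Square-and-multiply, entries mod 493:
Q^1 = [[1,1],[1,0]]
Q^3 = (Q^1)²·Q = [[3,2],[2,1]]
Q^6 = (Q^3)² = [[13,8],[8,5]]
Q^12 = (Q^6)² = [[233,144],[144,89]]
F_12 mod 493 = Q^12[0][1] = 144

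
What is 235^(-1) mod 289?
198

gcd(235, 289) = 1, so the inverse exists.
Extended Euclidean algorithm on (289, 235):
289 = 1 × 235 + 54  ⟹  54 = (1)·289 + (-1)·235
235 = 4 × 54 + 19  ⟹  19 = (-4)·289 + (5)·235
54 = 2 × 19 + 16  ⟹  16 = (9)·289 + (-11)·235
19 = 1 × 16 + 3  ⟹  3 = (-13)·289 + (16)·235
16 = 5 × 3 + 1  ⟹  1 = (74)·289 + (-91)·235
So (-91)·235 ≡ 1 (mod 289), i.e. 235^(-1) ≡ -91 ≡ 198 (mod 289).
Check: 235 × 198 = 46530 ≡ 1 (mod 289)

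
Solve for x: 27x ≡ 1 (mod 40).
3

gcd(27, 40) = 1, so the inverse exists.
Extended Euclidean algorithm on (40, 27):
40 = 1 × 27 + 13  ⟹  13 = (1)·40 + (-1)·27
27 = 2 × 13 + 1  ⟹  1 = (-2)·40 + (3)·27
So (3)·27 ≡ 1 (mod 40), i.e. 27^(-1) ≡ 3 (mod 40).
Check: 27 × 3 = 81 ≡ 1 (mod 40)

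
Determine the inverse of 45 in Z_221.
167

gcd(45, 221) = 1, so the inverse exists.
Extended Euclidean algorithm on (221, 45):
221 = 4 × 45 + 41  ⟹  41 = (1)·221 + (-4)·45
45 = 1 × 41 + 4  ⟹  4 = (-1)·221 + (5)·45
41 = 10 × 4 + 1  ⟹  1 = (11)·221 + (-54)·45
So (-54)·45 ≡ 1 (mod 221), i.e. 45^(-1) ≡ -54 ≡ 167 (mod 221).
Check: 45 × 167 = 7515 ≡ 1 (mod 221)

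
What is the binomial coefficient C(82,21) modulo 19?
3

Using Lucas' theorem:
Write n=82 and k=21 in base 19:
n in base 19: [4, 6]
k in base 19: [1, 2]
C(82,21) mod 19 = ∏ C(n_i, k_i) mod 19
Digit binomials (mod 19): C(4,1) = 4; C(6,2) = 15
Product: 4 × 15 = 60 ≡ 3 (mod 19)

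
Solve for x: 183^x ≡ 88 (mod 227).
163

Baby-step giant-step with step n = ⌈√227⌉ = 16.
Baby steps 183^j mod 227 (j:value) for j=0..15: 0:1, 1:183, 2:120, 3:168, 4:99, 5:184, 6:76, 7:61, 8:40, 9:56, 10:33, 11:137, 12:101, 13:96, 14:89, 15:170.
Giant-step multiplier: 183^(-16) ≡ 183^(226-16) = 183^210 ≡ 62 (mod 227).
Giant steps γ_i = 88·62^i mod 227: γ_0=88, γ_1=8, γ_2=42, γ_3=107, γ_4=51, γ_5=211, γ_6=143, γ_7=13, γ_8=125, γ_9=32, γ_10=168 (in table at j=3).
x = i·n + j = 10·16 + 3 = 163.
Check: 183^163 ≡ 88 (mod 227).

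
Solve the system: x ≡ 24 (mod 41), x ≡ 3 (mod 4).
147

Using Chinese Remainder Theorem:
M = 41 × 4 = 164
M1 = 4, M2 = 41
y1 = 4^(-1) mod 41 = 31
y2 = 41^(-1) mod 4 = 1
x = (24×4×31 + 3×41×1) mod 164 = 147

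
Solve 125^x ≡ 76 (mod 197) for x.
16

Baby-step giant-step with step n = ⌈√197⌉ = 15.
Baby steps 125^j mod 197 (j:value) for j=0..14: 0:1, 1:125, 2:62, 3:67, 4:101, 5:17, 6:155, 7:69, 8:154, 9:141, 10:92, 11:74, 12:188, 13:57, 14:33.
Giant-step multiplier: 125^(-15) ≡ 125^(196-15) = 125^181 ≡ 82 (mod 197).
Giant steps γ_i = 76·82^i mod 197: γ_0=76, γ_1=125 (in table at j=1).
x = i·n + j = 1·15 + 1 = 16.
Check: 125^16 ≡ 76 (mod 197).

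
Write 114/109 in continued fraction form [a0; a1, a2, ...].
[1; 21, 1, 4]

Euclidean algorithm steps:
114 = 1 × 109 + 5
109 = 21 × 5 + 4
5 = 1 × 4 + 1
4 = 4 × 1 + 0
Continued fraction: [1; 21, 1, 4]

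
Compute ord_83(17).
41

83 is prime, so ord(17) divides φ(83) = 82.
Divisors of 82: 1, 2, 41, 82.
Repeated squaring: 17^1 ≡ 17, 17^2 ≡ 40, 17^4 ≡ 23, 17^8 ≡ 31, 17^16 ≡ 48, 17^32 ≡ 63, 17^64 ≡ 68 (mod 83).
Test 17^d mod 83 for each divisor d in increasing order:
17^1 ≡ 17
17^2 ≡ 40
17^41 = 17^32·17^8·17^1 ≡ 1  ← first divisor giving 1
The order is 41.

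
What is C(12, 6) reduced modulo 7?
0

Using Lucas' theorem:
Write n=12 and k=6 in base 7:
n in base 7: [1, 5]
k in base 7: [0, 6]
C(12,6) mod 7 = ∏ C(n_i, k_i) mod 7
Digit binomials (mod 7): C(1,0) = 1; C(5,6) = 0 (k_i > n_i)
Product: 1 × 0 = 0 ≡ 0 (mod 7)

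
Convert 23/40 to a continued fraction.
[0; 1, 1, 2, 1, 5]

Euclidean algorithm steps:
23 = 0 × 40 + 23
40 = 1 × 23 + 17
23 = 1 × 17 + 6
17 = 2 × 6 + 5
6 = 1 × 5 + 1
5 = 5 × 1 + 0
Continued fraction: [0; 1, 1, 2, 1, 5]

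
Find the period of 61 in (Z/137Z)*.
68

137 is prime, so ord(61) divides φ(137) = 136.
Divisors of 136: 1, 2, 4, 8, 17, 34, 68, 136.
Repeated squaring: 61^1 ≡ 61, 61^2 ≡ 22, 61^4 ≡ 73, 61^8 ≡ 123, 61^16 ≡ 59, 61^32 ≡ 56, 61^64 ≡ 122, 61^128 ≡ 88 (mod 137).
Test 61^d mod 137 for each divisor d in increasing order:
61^1 ≡ 61
61^2 ≡ 22
61^4 ≡ 73
61^8 ≡ 123
61^17 = 61^16·61^1 ≡ 37
61^34 = 61^32·61^2 ≡ 136
61^68 = 61^64·61^4 ≡ 1  ← first divisor giving 1
The order is 68.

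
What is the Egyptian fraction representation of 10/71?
1/8 + 1/64 + 1/4544

Greedy algorithm:
10/71: ceiling(71/10) = 8, use 1/8
9/568: ceiling(568/9) = 64, use 1/64
1/4544: ceiling(4544/1) = 4544, use 1/4544
Result: 10/71 = 1/8 + 1/64 + 1/4544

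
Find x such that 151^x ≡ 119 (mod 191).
97

Baby-step giant-step with step n = ⌈√191⌉ = 14.
Baby steps 151^j mod 191 (j:value) for j=0..13: 0:1, 1:151, 2:72, 3:176, 4:27, 5:66, 6:34, 7:168, 8:156, 9:63, 10:154, 11:143, 12:10, 13:173.
Giant-step multiplier: 151^(-14) ≡ 151^(190-14) = 151^176 ≡ 13 (mod 191).
Giant steps γ_i = 119·13^i mod 191: γ_0=119, γ_1=19, γ_2=56, γ_3=155, γ_4=105, γ_5=28, γ_6=173 (in table at j=13).
x = i·n + j = 6·14 + 13 = 97.
Check: 151^97 ≡ 119 (mod 191).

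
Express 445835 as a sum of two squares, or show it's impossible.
Not possible

Factorization: 445835 = 5 × 13 × 19^3
By Fermat: n is sum of two squares iff every prime p ≡ 3 (mod 4) appears to even power.
Prime(s) ≡ 3 (mod 4) with odd exponent: [(19, 3)]
Therefore 445835 cannot be expressed as a² + b².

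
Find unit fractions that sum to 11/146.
1/14 + 1/256 + 1/130816

Greedy algorithm:
11/146: ceiling(146/11) = 14, use 1/14
2/511: ceiling(511/2) = 256, use 1/256
1/130816: ceiling(130816/1) = 130816, use 1/130816
Result: 11/146 = 1/14 + 1/256 + 1/130816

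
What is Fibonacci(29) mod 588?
317

Matrix identity: Q^n = [[F_(n+1), F_n], [F_n, F_(n-1)]] with Q = [[1,1],[1,0]].
n = 29 = 11101₂. Square-and-multiply, entries mod 588:
Q^1 = [[1,1],[1,0]]
Q^3 = (Q^1)²·Q = [[3,2],[2,1]]
Q^7 = (Q^3)²·Q = [[21,13],[13,8]]
Q^14 = (Q^7)² = [[22,377],[377,233]]
Q^29 = (Q^14)²·Q = [[20,317],[317,291]]
F_29 mod 588 = Q^29[0][1] = 317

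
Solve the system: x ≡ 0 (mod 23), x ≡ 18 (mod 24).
138

Using Chinese Remainder Theorem:
M = 23 × 24 = 552
M1 = 24, M2 = 23
y1 = 24^(-1) mod 23 = 1
y2 = 23^(-1) mod 24 = 23
x = (0×24×1 + 18×23×23) mod 552 = 138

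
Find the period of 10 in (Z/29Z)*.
28

29 is prime, so ord(10) divides φ(29) = 28.
Divisors of 28: 1, 2, 4, 7, 14, 28.
Repeated squaring: 10^1 ≡ 10, 10^2 ≡ 13, 10^4 ≡ 24, 10^8 ≡ 25, 10^16 ≡ 16 (mod 29).
Test 10^d mod 29 for each divisor d in increasing order:
10^1 ≡ 10
10^2 ≡ 13
10^4 ≡ 24
10^7 = 10^4·10^2·10^1 ≡ 17
10^14 = 10^8·10^4·10^2 ≡ 28
10^28 = 10^16·10^8·10^4 ≡ 1  ← first divisor giving 1
The order is 28.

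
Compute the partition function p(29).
4565

p(n) counts ways to write n as a sum of positive integers (order ignored).
Euler's pentagonal recurrence: p(k) = p(k-1) + p(k-2) - p(k-5) - p(k-7) + p(k-12) + p(k-15) - ... (offsets j(3j∓1)/2, signs ++--, p(0)=1, p(<0)=0).
DP table for k = 0..28: p(0)=1, p(1)=1, p(2)=2, p(3)=3, p(4)=5, p(5)=7, p(6)=11, p(7)=15, p(8)=22, p(9)=30, p(10)=42, p(11)=56, p(12)=77, p(13)=101, p(14)=135, p(15)=176, p(16)=231, p(17)=297, p(18)=385, p(19)=490, p(20)=627, p(21)=792, p(22)=1002, p(23)=1255, p(24)=1575, p(25)=1958, p(26)=2436, p(27)=3010, p(28)=3718.
Final step: p(29) = p(28) + p(27) - p(24) - p(22) + p(17) + p(14) - p(7) - p(3)
= 3718 + 3010 - 1575 - 1002 + 297 + 135 - 15 - 3
= 4565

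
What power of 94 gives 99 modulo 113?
20

Baby-step giant-step with step n = ⌈√113⌉ = 11.
Baby steps 94^j mod 113 (j:value) for j=0..10: 0:1, 1:94, 2:22, 3:34, 4:32, 5:70, 6:26, 7:71, 8:7, 9:93, 10:41.
Giant-step multiplier: 94^(-11) ≡ 94^(112-11) = 94^101 ≡ 66 (mod 113).
Giant steps γ_i = 99·66^i mod 113: γ_0=99, γ_1=93 (in table at j=9).
x = i·n + j = 1·11 + 9 = 20.
Check: 94^20 ≡ 99 (mod 113).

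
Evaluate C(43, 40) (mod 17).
16

Using Lucas' theorem:
Write n=43 and k=40 in base 17:
n in base 17: [2, 9]
k in base 17: [2, 6]
C(43,40) mod 17 = ∏ C(n_i, k_i) mod 17
Digit binomials (mod 17): C(2,2) = 1; C(9,6) = 84 ≡ 16
Product: 1 × 16 = 16 ≡ 16 (mod 17)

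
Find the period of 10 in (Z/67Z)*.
33

67 is prime, so ord(10) divides φ(67) = 66.
Divisors of 66: 1, 2, 3, 6, 11, 22, 33, 66.
Repeated squaring: 10^1 ≡ 10, 10^2 ≡ 33, 10^4 ≡ 17, 10^8 ≡ 21, 10^16 ≡ 39, 10^32 ≡ 47, 10^64 ≡ 65 (mod 67).
Test 10^d mod 67 for each divisor d in increasing order:
10^1 ≡ 10
10^2 ≡ 33
10^3 = 10^2·10^1 ≡ 62
10^6 = 10^4·10^2 ≡ 25
10^11 = 10^8·10^2·10^1 ≡ 29
10^22 = 10^16·10^4·10^2 ≡ 37
10^33 = 10^32·10^1 ≡ 1  ← first divisor giving 1
The order is 33.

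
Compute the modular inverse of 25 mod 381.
61

gcd(25, 381) = 1, so the inverse exists.
Extended Euclidean algorithm on (381, 25):
381 = 15 × 25 + 6  ⟹  6 = (1)·381 + (-15)·25
25 = 4 × 6 + 1  ⟹  1 = (-4)·381 + (61)·25
So (61)·25 ≡ 1 (mod 381), i.e. 25^(-1) ≡ 61 (mod 381).
Check: 25 × 61 = 1525 ≡ 1 (mod 381)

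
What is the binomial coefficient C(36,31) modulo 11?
0

Using Lucas' theorem:
Write n=36 and k=31 in base 11:
n in base 11: [3, 3]
k in base 11: [2, 9]
C(36,31) mod 11 = ∏ C(n_i, k_i) mod 11
Digit binomials (mod 11): C(3,2) = 3; C(3,9) = 0 (k_i > n_i)
Product: 3 × 0 = 0 ≡ 0 (mod 11)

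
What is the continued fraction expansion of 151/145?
[1; 24, 6]

Euclidean algorithm steps:
151 = 1 × 145 + 6
145 = 24 × 6 + 1
6 = 6 × 1 + 0
Continued fraction: [1; 24, 6]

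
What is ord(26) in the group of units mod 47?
46

47 is prime, so ord(26) divides φ(47) = 46.
Divisors of 46: 1, 2, 23, 46.
Repeated squaring: 26^1 ≡ 26, 26^2 ≡ 18, 26^4 ≡ 42, 26^8 ≡ 25, 26^16 ≡ 14, 26^32 ≡ 8 (mod 47).
Test 26^d mod 47 for each divisor d in increasing order:
26^1 ≡ 26
26^2 ≡ 18
26^23 = 26^16·26^4·26^2·26^1 ≡ 46
26^46 = 26^32·26^8·26^4·26^2 ≡ 1  ← first divisor giving 1
The order is 46.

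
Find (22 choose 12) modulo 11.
0

Using Lucas' theorem:
Write n=22 and k=12 in base 11:
n in base 11: [2, 0]
k in base 11: [1, 1]
C(22,12) mod 11 = ∏ C(n_i, k_i) mod 11
Digit binomials (mod 11): C(2,1) = 2; C(0,1) = 0 (k_i > n_i)
Product: 2 × 0 = 0 ≡ 0 (mod 11)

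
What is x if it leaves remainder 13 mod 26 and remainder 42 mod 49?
91

Using Chinese Remainder Theorem:
M = 26 × 49 = 1274
M1 = 49, M2 = 26
y1 = 49^(-1) mod 26 = 17
y2 = 26^(-1) mod 49 = 17
x = (13×49×17 + 42×26×17) mod 1274 = 91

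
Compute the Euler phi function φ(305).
240

305 = 5 × 61
φ(n) = n × ∏(1 - 1/p) for each prime p dividing n
φ(305) = 305 × (1 - 1/5) × (1 - 1/61) = 240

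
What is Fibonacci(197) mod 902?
453

Matrix identity: Q^n = [[F_(n+1), F_n], [F_n, F_(n-1)]] with Q = [[1,1],[1,0]].
n = 197 = 11000101₂. Square-and-multiply, entries mod 902:
Q^1 = [[1,1],[1,0]]
Q^3 = (Q^1)²·Q = [[3,2],[2,1]]
Q^6 = (Q^3)² = [[13,8],[8,5]]
Q^12 = (Q^6)² = [[233,144],[144,89]]
Q^24 = (Q^12)² = [[159,366],[366,695]]
Q^49 = (Q^24)²·Q = [[55,485],[485,472]]
Q^98 = (Q^49)² = [[122,329],[329,695]]
Q^197 = (Q^98)²·Q = [[450,453],[453,899]]
F_197 mod 902 = Q^197[0][1] = 453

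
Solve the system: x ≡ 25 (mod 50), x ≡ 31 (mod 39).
1825

Using Chinese Remainder Theorem:
M = 50 × 39 = 1950
M1 = 39, M2 = 50
y1 = 39^(-1) mod 50 = 9
y2 = 50^(-1) mod 39 = 32
x = (25×39×9 + 31×50×32) mod 1950 = 1825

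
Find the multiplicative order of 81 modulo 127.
63

127 is prime, so ord(81) divides φ(127) = 126.
Divisors of 126: 1, 2, 3, 6, 7, 9, 14, 18, 21, 42, 63, 126.
Repeated squaring: 81^1 ≡ 81, 81^2 ≡ 84, 81^4 ≡ 71, 81^8 ≡ 88, 81^16 ≡ 124, 81^32 ≡ 9, 81^64 ≡ 81 (mod 127).
Test 81^d mod 127 for each divisor d in increasing order:
81^1 ≡ 81
81^2 ≡ 84
81^3 = 81^2·81^1 ≡ 73
81^6 = 81^4·81^2 ≡ 122
81^7 = 81^4·81^2·81^1 ≡ 103
81^9 = 81^8·81^1 ≡ 16
81^14 = 81^8·81^4·81^2 ≡ 68
81^18 = 81^16·81^2 ≡ 2
81^21 = 81^16·81^4·81^1 ≡ 19
81^42 = 81^32·81^8·81^2 ≡ 107
81^63 = 81^32·81^16·81^8·81^4·81^2·81^1 ≡ 1  ← first divisor giving 1
The order is 63.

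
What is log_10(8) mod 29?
5

Baby-step giant-step with step n = ⌈√29⌉ = 6.
Baby steps 10^j mod 29 (j:value) for j=0..5: 0:1, 1:10, 2:13, 3:14, 4:24, 5:8.
h = 8 is already in the table at j=5, so x = 5.
Check: 10^5 ≡ 8 (mod 29).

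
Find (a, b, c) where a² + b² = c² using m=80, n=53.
(3591, 8480, 9209)

Euclid's formula: a = m² - n², b = 2mn, c = m² + n²
m = 80, n = 53
a = 80² - 53² = 6400 - 2809 = 3591
b = 2 × 80 × 53 = 8480
c = 80² + 53² = 6400 + 2809 = 9209
Verification: 3591² + 8480² = 12895281 + 71910400 = 84805681 = 9209² ✓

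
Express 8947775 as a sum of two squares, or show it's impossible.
Not possible

Factorization: 8947775 = 5^2 × 71^3
By Fermat: n is sum of two squares iff every prime p ≡ 3 (mod 4) appears to even power.
Prime(s) ≡ 3 (mod 4) with odd exponent: [(71, 3)]
Therefore 8947775 cannot be expressed as a² + b².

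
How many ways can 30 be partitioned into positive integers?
5604

p(n) counts ways to write n as a sum of positive integers (order ignored).
Euler's pentagonal recurrence: p(k) = p(k-1) + p(k-2) - p(k-5) - p(k-7) + p(k-12) + p(k-15) - ... (offsets j(3j∓1)/2, signs ++--, p(0)=1, p(<0)=0).
DP table for k = 0..29: p(0)=1, p(1)=1, p(2)=2, p(3)=3, p(4)=5, p(5)=7, p(6)=11, p(7)=15, p(8)=22, p(9)=30, p(10)=42, p(11)=56, p(12)=77, p(13)=101, p(14)=135, p(15)=176, p(16)=231, p(17)=297, p(18)=385, p(19)=490, p(20)=627, p(21)=792, p(22)=1002, p(23)=1255, p(24)=1575, p(25)=1958, p(26)=2436, p(27)=3010, p(28)=3718, p(29)=4565.
Final step: p(30) = p(29) + p(28) - p(25) - p(23) + p(18) + p(15) - p(8) - p(4)
= 4565 + 3718 - 1958 - 1255 + 385 + 176 - 22 - 5
= 5604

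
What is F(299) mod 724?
189

Matrix identity: Q^n = [[F_(n+1), F_n], [F_n, F_(n-1)]] with Q = [[1,1],[1,0]].
n = 299 = 100101011₂. Square-and-multiply, entries mod 724:
Q^1 = [[1,1],[1,0]]
Q^2 = (Q^1)² = [[2,1],[1,1]]
Q^4 = (Q^2)² = [[5,3],[3,2]]
Q^9 = (Q^4)²·Q = [[55,34],[34,21]]
Q^18 = (Q^9)² = [[561,412],[412,149]]
Q^37 = (Q^18)²·Q = [[133,109],[109,24]]
Q^74 = (Q^37)² = [[610,461],[461,149]]
Q^149 = (Q^74)²·Q = [[560,353],[353,207]]
Q^299 = (Q^149)²·Q = [[164,189],[189,699]]
F_299 mod 724 = Q^299[0][1] = 189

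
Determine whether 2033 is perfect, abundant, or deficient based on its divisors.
deficient

Proper divisors of 2033: sum = 1 + 19 + 107 = 127
Since 127 < 2033, 2033 is deficient.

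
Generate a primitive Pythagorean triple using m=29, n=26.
(165, 1508, 1517)

Euclid's formula: a = m² - n², b = 2mn, c = m² + n²
m = 29, n = 26
a = 29² - 26² = 841 - 676 = 165
b = 2 × 29 × 26 = 1508
c = 29² + 26² = 841 + 676 = 1517
Verification: 165² + 1508² = 27225 + 2274064 = 2301289 = 1517² ✓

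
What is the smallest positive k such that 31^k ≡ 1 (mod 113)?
56

113 is prime, so ord(31) divides φ(113) = 112.
Divisors of 112: 1, 2, 4, 7, 8, 14, 16, 28, 56, 112.
Repeated squaring: 31^1 ≡ 31, 31^2 ≡ 57, 31^4 ≡ 85, 31^8 ≡ 106, 31^16 ≡ 49, 31^32 ≡ 28, 31^64 ≡ 106 (mod 113).
Test 31^d mod 113 for each divisor d in increasing order:
31^1 ≡ 31
31^2 ≡ 57
31^4 ≡ 85
31^7 = 31^4·31^2·31^1 ≡ 18
31^8 ≡ 106
31^14 = 31^8·31^4·31^2 ≡ 98
31^16 ≡ 49
31^28 = 31^16·31^8·31^4 ≡ 112
31^56 = 31^32·31^16·31^8 ≡ 1  ← first divisor giving 1
The order is 56.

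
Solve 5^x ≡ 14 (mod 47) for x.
4

Baby-step giant-step with step n = ⌈√47⌉ = 7.
Baby steps 5^j mod 47 (j:value) for j=0..6: 0:1, 1:5, 2:25, 3:31, 4:14, 5:23, 6:21.
h = 14 is already in the table at j=4, so x = 4.
Check: 5^4 ≡ 14 (mod 47).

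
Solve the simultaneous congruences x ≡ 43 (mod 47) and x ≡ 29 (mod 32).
701

Using Chinese Remainder Theorem:
M = 47 × 32 = 1504
M1 = 32, M2 = 47
y1 = 32^(-1) mod 47 = 25
y2 = 47^(-1) mod 32 = 15
x = (43×32×25 + 29×47×15) mod 1504 = 701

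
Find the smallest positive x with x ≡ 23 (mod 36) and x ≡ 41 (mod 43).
815

Using Chinese Remainder Theorem:
M = 36 × 43 = 1548
M1 = 43, M2 = 36
y1 = 43^(-1) mod 36 = 31
y2 = 36^(-1) mod 43 = 6
x = (23×43×31 + 41×36×6) mod 1548 = 815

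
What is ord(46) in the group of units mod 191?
95

191 is prime, so ord(46) divides φ(191) = 190.
Divisors of 190: 1, 2, 5, 10, 19, 38, 95, 190.
Repeated squaring: 46^1 ≡ 46, 46^2 ≡ 15, 46^4 ≡ 34, 46^8 ≡ 10, 46^16 ≡ 100, 46^32 ≡ 68, 46^64 ≡ 40, 46^128 ≡ 72 (mod 191).
Test 46^d mod 191 for each divisor d in increasing order:
46^1 ≡ 46
46^2 ≡ 15
46^5 = 46^4·46^1 ≡ 36
46^10 = 46^8·46^2 ≡ 150
46^19 = 46^16·46^2·46^1 ≡ 49
46^38 = 46^32·46^4·46^2 ≡ 109
46^95 = 46^64·46^16·46^8·46^4·46^2·46^1 ≡ 1  ← first divisor giving 1
The order is 95.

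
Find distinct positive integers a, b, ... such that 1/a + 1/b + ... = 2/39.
1/20 + 1/780

Greedy algorithm:
2/39: ceiling(39/2) = 20, use 1/20
1/780: ceiling(780/1) = 780, use 1/780
Result: 2/39 = 1/20 + 1/780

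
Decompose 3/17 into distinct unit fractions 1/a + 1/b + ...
1/6 + 1/102

Greedy algorithm:
3/17: ceiling(17/3) = 6, use 1/6
1/102: ceiling(102/1) = 102, use 1/102
Result: 3/17 = 1/6 + 1/102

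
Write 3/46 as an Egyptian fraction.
1/16 + 1/368

Greedy algorithm:
3/46: ceiling(46/3) = 16, use 1/16
1/368: ceiling(368/1) = 368, use 1/368
Result: 3/46 = 1/16 + 1/368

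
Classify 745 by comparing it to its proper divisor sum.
deficient

Proper divisors of 745: sum = 1 + 5 + 149 = 155
Since 155 < 745, 745 is deficient.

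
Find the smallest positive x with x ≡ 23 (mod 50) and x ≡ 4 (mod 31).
1523

Using Chinese Remainder Theorem:
M = 50 × 31 = 1550
M1 = 31, M2 = 50
y1 = 31^(-1) mod 50 = 21
y2 = 50^(-1) mod 31 = 18
x = (23×31×21 + 4×50×18) mod 1550 = 1523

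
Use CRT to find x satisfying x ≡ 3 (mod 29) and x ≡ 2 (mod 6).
32

Using Chinese Remainder Theorem:
M = 29 × 6 = 174
M1 = 6, M2 = 29
y1 = 6^(-1) mod 29 = 5
y2 = 29^(-1) mod 6 = 5
x = (3×6×5 + 2×29×5) mod 174 = 32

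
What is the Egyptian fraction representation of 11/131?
1/12 + 1/1572

Greedy algorithm:
11/131: ceiling(131/11) = 12, use 1/12
1/1572: ceiling(1572/1) = 1572, use 1/1572
Result: 11/131 = 1/12 + 1/1572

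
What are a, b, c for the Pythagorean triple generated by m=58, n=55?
(339, 6380, 6389)

Euclid's formula: a = m² - n², b = 2mn, c = m² + n²
m = 58, n = 55
a = 58² - 55² = 3364 - 3025 = 339
b = 2 × 58 × 55 = 6380
c = 58² + 55² = 3364 + 3025 = 6389
Verification: 339² + 6380² = 114921 + 40704400 = 40819321 = 6389² ✓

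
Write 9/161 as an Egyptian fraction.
1/18 + 1/2898

Greedy algorithm:
9/161: ceiling(161/9) = 18, use 1/18
1/2898: ceiling(2898/1) = 2898, use 1/2898
Result: 9/161 = 1/18 + 1/2898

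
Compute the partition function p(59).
831820

p(n) counts ways to write n as a sum of positive integers (order ignored).
Euler's pentagonal recurrence: p(k) = p(k-1) + p(k-2) - p(k-5) - p(k-7) + p(k-12) + p(k-15) - ... (offsets j(3j∓1)/2, signs ++--, p(0)=1, p(<0)=0).
DP table for k = 0..58: p(0)=1, p(1)=1, p(2)=2, p(3)=3, p(4)=5, p(5)=7, p(6)=11, p(7)=15, p(8)=22, p(9)=30, p(10)=42, p(11)=56, p(12)=77, p(13)=101, p(14)=135, p(15)=176, p(16)=231, p(17)=297, p(18)=385, p(19)=490, p(20)=627, p(21)=792, p(22)=1002, p(23)=1255, p(24)=1575, p(25)=1958, p(26)=2436, p(27)=3010, p(28)=3718, p(29)=4565, p(30)=5604, p(31)=6842, p(32)=8349, p(33)=10143, p(34)=12310, p(35)=14883, p(36)=17977, p(37)=21637, p(38)=26015, p(39)=31185, p(40)=37338, p(41)=44583, p(42)=53174, p(43)=63261, p(44)=75175, p(45)=89134, p(46)=105558, p(47)=124754, p(48)=147273, p(49)=173525, p(50)=204226, p(51)=239943, p(52)=281589, p(53)=329931, p(54)=386155, p(55)=451276, p(56)=526823, p(57)=614154, p(58)=715220.
Final step: p(59) = p(58) + p(57) - p(54) - p(52) + p(47) + p(44) - p(37) - p(33) + p(24) + p(19) - p(8) - p(2)
= 715220 + 614154 - 386155 - 281589 + 124754 + 75175 - 21637 - 10143 + 1575 + 490 - 22 - 2
= 831820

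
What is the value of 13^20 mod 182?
169

Repeated squaring. Binary of 20 = 10100.
13^1 ≡ 13 (mod 182); 13^2 ≡ 169 (mod 182); 13^4 ≡ 169 (mod 182); 13^8 ≡ 169 (mod 182); 13^16 ≡ 169 (mod 182)
13^20 = 13^4 × 13^16 ≡ 169 (mod 182)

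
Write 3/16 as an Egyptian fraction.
1/6 + 1/48

Greedy algorithm:
3/16: ceiling(16/3) = 6, use 1/6
1/48: ceiling(48/1) = 48, use 1/48
Result: 3/16 = 1/6 + 1/48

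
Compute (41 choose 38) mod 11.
1

Using Lucas' theorem:
Write n=41 and k=38 in base 11:
n in base 11: [3, 8]
k in base 11: [3, 5]
C(41,38) mod 11 = ∏ C(n_i, k_i) mod 11
Digit binomials (mod 11): C(3,3) = 1; C(8,5) = 56 ≡ 1
Product: 1 × 1 = 1 ≡ 1 (mod 11)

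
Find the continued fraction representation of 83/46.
[1; 1, 4, 9]

Euclidean algorithm steps:
83 = 1 × 46 + 37
46 = 1 × 37 + 9
37 = 4 × 9 + 1
9 = 9 × 1 + 0
Continued fraction: [1; 1, 4, 9]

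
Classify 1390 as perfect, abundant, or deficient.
deficient

Proper divisors of 1390: sum = 1 + 2 + 5 + 10 + 139 + 278 + 695 = 1130
Since 1130 < 1390, 1390 is deficient.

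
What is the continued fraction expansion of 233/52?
[4; 2, 12, 2]

Euclidean algorithm steps:
233 = 4 × 52 + 25
52 = 2 × 25 + 2
25 = 12 × 2 + 1
2 = 2 × 1 + 0
Continued fraction: [4; 2, 12, 2]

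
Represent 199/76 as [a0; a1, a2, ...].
[2; 1, 1, 1, 1, 1, 1, 1, 3]

Euclidean algorithm steps:
199 = 2 × 76 + 47
76 = 1 × 47 + 29
47 = 1 × 29 + 18
29 = 1 × 18 + 11
18 = 1 × 11 + 7
11 = 1 × 7 + 4
7 = 1 × 4 + 3
4 = 1 × 3 + 1
3 = 3 × 1 + 0
Continued fraction: [2; 1, 1, 1, 1, 1, 1, 1, 3]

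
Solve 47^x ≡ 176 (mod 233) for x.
127

Baby-step giant-step with step n = ⌈√233⌉ = 16.
Baby steps 47^j mod 233 (j:value) for j=0..15: 0:1, 1:47, 2:112, 3:138, 4:195, 5:78, 6:171, 7:115, 8:46, 9:65, 10:26, 11:57, 12:116, 13:93, 14:177, 15:164.
Giant-step multiplier: 47^(-16) ≡ 47^(232-16) = 47^216 ≡ 184 (mod 233).
Giant steps γ_i = 176·184^i mod 233: γ_0=176, γ_1=230, γ_2=147, γ_3=20, γ_4=185, γ_5=22, γ_6=87, γ_7=164 (in table at j=15).
x = i·n + j = 7·16 + 15 = 127.
Check: 47^127 ≡ 176 (mod 233).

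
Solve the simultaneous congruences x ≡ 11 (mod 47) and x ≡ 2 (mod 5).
152

Using Chinese Remainder Theorem:
M = 47 × 5 = 235
M1 = 5, M2 = 47
y1 = 5^(-1) mod 47 = 19
y2 = 47^(-1) mod 5 = 3
x = (11×5×19 + 2×47×3) mod 235 = 152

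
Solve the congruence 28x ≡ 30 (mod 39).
x ≡ 15 (mod 39)

gcd(28, 39) = 1, which divides 30, so solutions exist.
Find 28^(-1) mod 39 by the extended Euclidean algorithm:
39 = 1 × 28 + 11  ⟹  11 = (1)·39 + (-1)·28
28 = 2 × 11 + 6  ⟹  6 = (-2)·39 + (3)·28
11 = 1 × 6 + 5  ⟹  5 = (3)·39 + (-4)·28
6 = 1 × 5 + 1  ⟹  1 = (-5)·39 + (7)·28
So (7)·28 ≡ 1 (mod 39), i.e. 28^(-1) ≡ 7 (mod 39).
x ≡ 7 × 30 = 210 ≡ 15 (mod 39).
Check: 28 × 15 = 420 ≡ 30 (mod 39).
Unique solution: x ≡ 15 (mod 39)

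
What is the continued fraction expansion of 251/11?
[22; 1, 4, 2]

Euclidean algorithm steps:
251 = 22 × 11 + 9
11 = 1 × 9 + 2
9 = 4 × 2 + 1
2 = 2 × 1 + 0
Continued fraction: [22; 1, 4, 2]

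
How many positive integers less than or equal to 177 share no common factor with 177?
116

177 = 3 × 59
φ(n) = n × ∏(1 - 1/p) for each prime p dividing n
φ(177) = 177 × (1 - 1/3) × (1 - 1/59) = 116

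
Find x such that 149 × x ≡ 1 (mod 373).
368

gcd(149, 373) = 1, so the inverse exists.
Extended Euclidean algorithm on (373, 149):
373 = 2 × 149 + 75  ⟹  75 = (1)·373 + (-2)·149
149 = 1 × 75 + 74  ⟹  74 = (-1)·373 + (3)·149
75 = 1 × 74 + 1  ⟹  1 = (2)·373 + (-5)·149
So (-5)·149 ≡ 1 (mod 373), i.e. 149^(-1) ≡ -5 ≡ 368 (mod 373).
Check: 149 × 368 = 54832 ≡ 1 (mod 373)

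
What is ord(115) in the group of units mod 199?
99

199 is prime, so ord(115) divides φ(199) = 198.
Divisors of 198: 1, 2, 3, 6, 9, 11, 18, 22, 33, 66, 99, 198.
Repeated squaring: 115^1 ≡ 115, 115^2 ≡ 91, 115^4 ≡ 122, 115^8 ≡ 158, 115^16 ≡ 89, 115^32 ≡ 160, 115^64 ≡ 128, 115^128 ≡ 66 (mod 199).
Test 115^d mod 199 for each divisor d in increasing order:
115^1 ≡ 115
115^2 ≡ 91
115^3 = 115^2·115^1 ≡ 117
115^6 = 115^4·115^2 ≡ 157
115^9 = 115^8·115^1 ≡ 61
115^11 = 115^8·115^2·115^1 ≡ 178
115^18 = 115^16·115^2 ≡ 139
115^22 = 115^16·115^4·115^2 ≡ 43
115^33 = 115^32·115^1 ≡ 92
115^66 = 115^64·115^2 ≡ 106
115^99 = 115^64·115^32·115^2·115^1 ≡ 1  ← first divisor giving 1
The order is 99.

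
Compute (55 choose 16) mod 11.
0

Using Lucas' theorem:
Write n=55 and k=16 in base 11:
n in base 11: [5, 0]
k in base 11: [1, 5]
C(55,16) mod 11 = ∏ C(n_i, k_i) mod 11
Digit binomials (mod 11): C(5,1) = 5; C(0,5) = 0 (k_i > n_i)
Product: 5 × 0 = 0 ≡ 0 (mod 11)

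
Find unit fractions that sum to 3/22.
1/8 + 1/88

Greedy algorithm:
3/22: ceiling(22/3) = 8, use 1/8
1/88: ceiling(88/1) = 88, use 1/88
Result: 3/22 = 1/8 + 1/88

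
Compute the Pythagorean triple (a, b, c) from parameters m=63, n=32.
(2945, 4032, 4993)

Euclid's formula: a = m² - n², b = 2mn, c = m² + n²
m = 63, n = 32
a = 63² - 32² = 3969 - 1024 = 2945
b = 2 × 63 × 32 = 4032
c = 63² + 32² = 3969 + 1024 = 4993
Verification: 2945² + 4032² = 8673025 + 16257024 = 24930049 = 4993² ✓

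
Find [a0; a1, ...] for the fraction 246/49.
[5; 49]

Euclidean algorithm steps:
246 = 5 × 49 + 1
49 = 49 × 1 + 0
Continued fraction: [5; 49]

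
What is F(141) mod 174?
146

Matrix identity: Q^n = [[F_(n+1), F_n], [F_n, F_(n-1)]] with Q = [[1,1],[1,0]].
n = 141 = 10001101₂. Square-and-multiply, entries mod 174:
Q^1 = [[1,1],[1,0]]
Q^2 = (Q^1)² = [[2,1],[1,1]]
Q^4 = (Q^2)² = [[5,3],[3,2]]
Q^8 = (Q^4)² = [[34,21],[21,13]]
Q^17 = (Q^8)²·Q = [[148,31],[31,117]]
Q^35 = (Q^17)²·Q = [[108,71],[71,37]]
Q^70 = (Q^35)² = [[1,29],[29,146]]
Q^141 = (Q^70)²·Q = [[59,146],[146,87]]
F_141 mod 174 = Q^141[0][1] = 146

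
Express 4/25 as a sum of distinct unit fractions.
1/7 + 1/59 + 1/5163 + 1/53307975

Greedy algorithm:
4/25: ceiling(25/4) = 7, use 1/7
3/175: ceiling(175/3) = 59, use 1/59
2/10325: ceiling(10325/2) = 5163, use 1/5163
1/53307975: ceiling(53307975/1) = 53307975, use 1/53307975
Result: 4/25 = 1/7 + 1/59 + 1/5163 + 1/53307975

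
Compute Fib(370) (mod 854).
421

Matrix identity: Q^n = [[F_(n+1), F_n], [F_n, F_(n-1)]] with Q = [[1,1],[1,0]].
n = 370 = 101110010₂. Square-and-multiply, entries mod 854:
Q^1 = [[1,1],[1,0]]
Q^2 = (Q^1)² = [[2,1],[1,1]]
Q^5 = (Q^2)²·Q = [[8,5],[5,3]]
Q^11 = (Q^5)²·Q = [[144,89],[89,55]]
Q^23 = (Q^11)²·Q = [[252,475],[475,631]]
Q^46 = (Q^23)² = [[477,111],[111,366]]
Q^92 = (Q^46)² = [[730,487],[487,243]]
Q^185 = (Q^92)²·Q = [[496,615],[615,735]]
Q^370 = (Q^185)² = [[821,421],[421,400]]
F_370 mod 854 = Q^370[0][1] = 421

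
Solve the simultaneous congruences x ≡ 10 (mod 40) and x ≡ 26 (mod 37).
1210

Using Chinese Remainder Theorem:
M = 40 × 37 = 1480
M1 = 37, M2 = 40
y1 = 37^(-1) mod 40 = 13
y2 = 40^(-1) mod 37 = 25
x = (10×37×13 + 26×40×25) mod 1480 = 1210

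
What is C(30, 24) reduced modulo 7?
0

Using Lucas' theorem:
Write n=30 and k=24 in base 7:
n in base 7: [4, 2]
k in base 7: [3, 3]
C(30,24) mod 7 = ∏ C(n_i, k_i) mod 7
Digit binomials (mod 7): C(4,3) = 4; C(2,3) = 0 (k_i > n_i)
Product: 4 × 0 = 0 ≡ 0 (mod 7)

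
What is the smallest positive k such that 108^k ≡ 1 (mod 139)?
138

139 is prime, so ord(108) divides φ(139) = 138.
Divisors of 138: 1, 2, 3, 6, 23, 46, 69, 138.
Repeated squaring: 108^1 ≡ 108, 108^2 ≡ 127, 108^4 ≡ 5, 108^8 ≡ 25, 108^16 ≡ 69, 108^32 ≡ 35, 108^64 ≡ 113, 108^128 ≡ 120 (mod 139).
Test 108^d mod 139 for each divisor d in increasing order:
108^1 ≡ 108
108^2 ≡ 127
108^3 = 108^2·108^1 ≡ 94
108^6 = 108^4·108^2 ≡ 79
108^23 = 108^16·108^4·108^2·108^1 ≡ 43
108^46 = 108^32·108^8·108^4·108^2 ≡ 42
108^69 = 108^64·108^4·108^1 ≡ 138
108^138 = 108^128·108^8·108^2 ≡ 1  ← first divisor giving 1
The order is 138.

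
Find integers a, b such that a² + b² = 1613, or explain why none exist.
13² + 38² (a=13, b=38)

Factorization: 1613 = 1613
By Fermat: n is sum of two squares iff every prime p ≡ 3 (mod 4) appears to even power.
All primes ≡ 3 (mod 4) appear to even power.
Search a = 0, 1, 2, … for 1613 - a² a perfect square: first hit at a = 13: 1613 - 169 = 1444 = 38².
1613 = 13² + 38² = 169 + 1444 ✓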